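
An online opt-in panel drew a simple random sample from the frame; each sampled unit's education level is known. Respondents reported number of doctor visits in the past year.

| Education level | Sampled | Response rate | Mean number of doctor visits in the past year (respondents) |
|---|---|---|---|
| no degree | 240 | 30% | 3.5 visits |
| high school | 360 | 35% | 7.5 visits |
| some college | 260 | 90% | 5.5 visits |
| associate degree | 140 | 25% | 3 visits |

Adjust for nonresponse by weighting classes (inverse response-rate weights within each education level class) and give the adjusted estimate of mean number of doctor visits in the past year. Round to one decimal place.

5.4

With weight = n_sampled/n_responded per class, the weighted class total is n_sampled:
  no degree: 240 × 3.5 = 840
  high school: 360 × 7.5 = 2700
  some college: 260 × 5.5 = 1430
  associate degree: 140 × 3 = 420
Adjusted estimate = 5390 / 1,000 = 5.39 → 5.4.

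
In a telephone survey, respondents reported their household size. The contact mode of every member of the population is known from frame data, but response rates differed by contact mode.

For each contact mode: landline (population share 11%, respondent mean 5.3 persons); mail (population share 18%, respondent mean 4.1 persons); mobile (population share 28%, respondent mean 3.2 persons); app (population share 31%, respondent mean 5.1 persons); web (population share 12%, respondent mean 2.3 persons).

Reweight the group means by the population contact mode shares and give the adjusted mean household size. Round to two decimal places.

Reweight to the known contact mode distribution:
  landline: 0.11 × 5.3 = 0.583
  mail: 0.18 × 4.1 = 0.738
  mobile: 0.28 × 3.2 = 0.896
  app: 0.31 × 5.1 = 1.581
  web: 0.12 × 2.3 = 0.276
Post-stratified estimate = 4.074 → 4.07.

4.07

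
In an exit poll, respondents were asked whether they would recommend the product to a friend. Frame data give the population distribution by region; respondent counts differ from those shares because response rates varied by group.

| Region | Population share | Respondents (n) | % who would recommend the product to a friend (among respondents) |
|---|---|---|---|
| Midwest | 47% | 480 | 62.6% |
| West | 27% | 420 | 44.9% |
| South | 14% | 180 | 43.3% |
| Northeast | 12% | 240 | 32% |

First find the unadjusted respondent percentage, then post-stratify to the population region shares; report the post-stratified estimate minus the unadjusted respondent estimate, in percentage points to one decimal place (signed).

+2.7 percentage points

Without adjustment, the pooled respondent share is:
  (480/1320)×62.6 + (420/1320)×44.9 + (180/1320)×43.3 + (240/1320)×32 = 48.7727%
Post-stratified estimate weights by population shares:
  0.47×62.6 + 0.27×44.9 + 0.14×43.3 + 0.12×32 = 51.447%
Difference = 51.447 − 48.7727 = 2.6743 pp.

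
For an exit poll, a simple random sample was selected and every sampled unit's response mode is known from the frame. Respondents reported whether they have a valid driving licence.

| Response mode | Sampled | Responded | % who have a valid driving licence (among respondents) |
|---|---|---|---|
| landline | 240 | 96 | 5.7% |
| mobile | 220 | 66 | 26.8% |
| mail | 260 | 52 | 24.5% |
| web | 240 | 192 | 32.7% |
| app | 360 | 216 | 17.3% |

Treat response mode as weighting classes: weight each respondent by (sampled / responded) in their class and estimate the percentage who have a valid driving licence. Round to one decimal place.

Response rates by class: landline 96/240 = 40%, mobile 66/220 = 30%, mail 52/260 = 20%, web 192/240 = 80%, app 216/360 = 60%.
With weight = n_sampled/n_responded per class, the weighted class total is n_sampled:
  landline: 240 × 5.7 = 1368
  mobile: 220 × 26.8 = 5896
  mail: 260 × 24.5 = 6370
  web: 240 × 32.7 = 7848
  app: 360 × 17.3 = 6228
Adjusted estimate = 27,710 / 1,320 = 20.9924 → 21.0%.

21.0%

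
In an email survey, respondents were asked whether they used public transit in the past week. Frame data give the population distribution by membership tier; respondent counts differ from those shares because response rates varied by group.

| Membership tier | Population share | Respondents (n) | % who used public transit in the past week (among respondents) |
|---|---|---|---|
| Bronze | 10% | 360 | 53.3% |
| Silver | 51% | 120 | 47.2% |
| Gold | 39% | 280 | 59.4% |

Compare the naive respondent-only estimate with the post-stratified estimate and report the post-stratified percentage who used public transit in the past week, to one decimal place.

Without adjustment, the pooled respondent share is:
  (360/760)×53.3 + (120/760)×47.2 + (280/760)×59.4 = 54.5842%
Post-stratified estimate weights by population shares:
  0.1×53.3 + 0.51×47.2 + 0.39×59.4 = 52.568%

52.6%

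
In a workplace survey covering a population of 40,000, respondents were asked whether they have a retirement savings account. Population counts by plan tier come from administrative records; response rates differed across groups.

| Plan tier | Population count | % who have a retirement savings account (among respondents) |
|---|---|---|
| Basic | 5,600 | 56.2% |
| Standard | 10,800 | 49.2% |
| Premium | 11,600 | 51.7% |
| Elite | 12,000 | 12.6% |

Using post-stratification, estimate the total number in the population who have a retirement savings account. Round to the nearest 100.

16,000

Each cell contributes its population count × the respondent rate:
  Basic: 5,600 × 56.2% = 3147.2
  Standard: 10,800 × 49.2% = 5313.6
  Premium: 11,600 × 51.7% = 5997.2
  Elite: 12,000 × 12.6% = 1512
Estimated total = 15,970 → 16,000.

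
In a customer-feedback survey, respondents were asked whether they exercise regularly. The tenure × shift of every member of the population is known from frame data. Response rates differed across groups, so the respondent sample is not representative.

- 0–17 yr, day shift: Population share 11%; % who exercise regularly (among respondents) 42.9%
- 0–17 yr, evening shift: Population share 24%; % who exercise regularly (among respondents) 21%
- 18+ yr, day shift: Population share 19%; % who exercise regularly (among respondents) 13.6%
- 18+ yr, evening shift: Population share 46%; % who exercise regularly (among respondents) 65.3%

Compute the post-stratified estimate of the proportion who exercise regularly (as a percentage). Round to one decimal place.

42.4%

Post-stratification weights by population share, not respondent share:
  0–17 yr, day shift: 0.11 × 42.9 = 4.719
  0–17 yr, evening shift: 0.24 × 21 = 5.04
  18+ yr, day shift: 0.19 × 13.6 = 2.584
  18+ yr, evening shift: 0.46 × 65.3 = 30.038
Post-stratified estimate = 42.381 → 42.4%.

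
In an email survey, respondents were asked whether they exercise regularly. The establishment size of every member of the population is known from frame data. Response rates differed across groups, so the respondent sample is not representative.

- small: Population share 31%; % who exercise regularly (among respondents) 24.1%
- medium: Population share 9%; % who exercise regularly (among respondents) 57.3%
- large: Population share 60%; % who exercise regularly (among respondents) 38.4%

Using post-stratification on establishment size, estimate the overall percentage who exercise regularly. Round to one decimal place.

Each cell contributes population-share × respondent value:
  small: 0.31 × 24.1 = 7.471
  medium: 0.09 × 57.3 = 5.157
  large: 0.6 × 38.4 = 23.04
Post-stratified estimate = 35.668 → 35.7%.

35.7%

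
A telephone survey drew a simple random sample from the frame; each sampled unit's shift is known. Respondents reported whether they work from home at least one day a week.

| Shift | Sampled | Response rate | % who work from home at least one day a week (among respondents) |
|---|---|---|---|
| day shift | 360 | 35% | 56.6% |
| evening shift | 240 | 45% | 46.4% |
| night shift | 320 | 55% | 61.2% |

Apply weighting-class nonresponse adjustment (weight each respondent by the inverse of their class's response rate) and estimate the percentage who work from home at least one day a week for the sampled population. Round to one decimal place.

Weighting each respondent by the inverse class response rate inflates each class back to its sampled size, so the class weight is n_sampled:
  day shift: 360 × 56.6 = 20,376
  evening shift: 240 × 46.4 = 11,136
  night shift: 320 × 61.2 = 19,584
Adjusted estimate = 51,096 / 920 = 55.5391 → 55.5%.

55.5%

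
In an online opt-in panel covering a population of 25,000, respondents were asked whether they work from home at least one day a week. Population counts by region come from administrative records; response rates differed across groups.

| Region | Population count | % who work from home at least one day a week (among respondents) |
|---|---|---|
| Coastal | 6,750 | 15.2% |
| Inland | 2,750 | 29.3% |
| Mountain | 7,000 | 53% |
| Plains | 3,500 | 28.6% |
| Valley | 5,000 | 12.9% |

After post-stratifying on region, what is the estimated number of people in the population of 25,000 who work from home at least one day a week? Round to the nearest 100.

Apply each group's respondent rate to its population count:
  Coastal: 6,750 × 15.2% = 1026
  Inland: 2,750 × 29.3% = 805.75
  Mountain: 7,000 × 53% = 3710
  Plains: 3,500 × 28.6% = 1001
  Valley: 5,000 × 12.9% = 645
Estimated total = 7187.75 → 7,200.

7,200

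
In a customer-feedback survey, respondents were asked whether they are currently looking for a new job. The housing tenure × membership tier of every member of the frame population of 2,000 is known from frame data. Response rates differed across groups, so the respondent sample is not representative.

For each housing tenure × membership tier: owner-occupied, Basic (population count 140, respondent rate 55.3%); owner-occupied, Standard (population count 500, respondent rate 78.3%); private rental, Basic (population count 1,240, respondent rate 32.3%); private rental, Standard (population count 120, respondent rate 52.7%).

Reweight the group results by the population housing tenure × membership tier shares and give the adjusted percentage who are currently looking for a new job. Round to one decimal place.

46.6%

Reweight to the known housing tenure × membership tier distribution:
  owner-occupied, Basic: (140/2,000) × 55.3 = 3.871
  owner-occupied, Standard: (500/2,000) × 78.3 = 19.575
  private rental, Basic: (1,240/2,000) × 32.3 = 20.026
  private rental, Standard: (120/2,000) × 52.7 = 3.162
Post-stratified estimate = 46.634 → 46.6%.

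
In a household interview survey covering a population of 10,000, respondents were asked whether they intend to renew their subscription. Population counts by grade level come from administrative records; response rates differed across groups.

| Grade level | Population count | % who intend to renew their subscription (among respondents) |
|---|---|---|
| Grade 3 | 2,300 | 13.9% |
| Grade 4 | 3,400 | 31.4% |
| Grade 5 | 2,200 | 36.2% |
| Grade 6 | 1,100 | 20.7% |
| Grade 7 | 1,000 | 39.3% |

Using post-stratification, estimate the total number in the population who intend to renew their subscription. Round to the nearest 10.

2,800

Apply each group's respondent rate to its population count:
  Grade 3: 2,300 × 13.9% = 319.7
  Grade 4: 3,400 × 31.4% = 1067.6
  Grade 5: 2,200 × 36.2% = 796.4
  Grade 6: 1,100 × 20.7% = 227.7
  Grade 7: 1,000 × 39.3% = 393
Estimated total = 2804.4 → 2,800.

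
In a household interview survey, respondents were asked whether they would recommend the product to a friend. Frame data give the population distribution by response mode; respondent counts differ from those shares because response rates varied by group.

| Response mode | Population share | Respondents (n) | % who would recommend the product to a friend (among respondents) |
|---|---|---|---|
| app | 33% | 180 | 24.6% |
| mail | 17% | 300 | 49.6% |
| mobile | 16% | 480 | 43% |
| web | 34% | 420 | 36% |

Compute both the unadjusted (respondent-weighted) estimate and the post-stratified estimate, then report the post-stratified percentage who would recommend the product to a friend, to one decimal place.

35.7%

Unadjusted (pooled respondent) estimate weights by respondent counts:
  (180/1380)×24.6 + (300/1380)×49.6 + (480/1380)×43 + (420/1380)×36 = 39.9043%
Post-stratified estimate weights by population shares:
  0.33×24.6 + 0.17×49.6 + 0.16×43 + 0.34×36 = 35.67%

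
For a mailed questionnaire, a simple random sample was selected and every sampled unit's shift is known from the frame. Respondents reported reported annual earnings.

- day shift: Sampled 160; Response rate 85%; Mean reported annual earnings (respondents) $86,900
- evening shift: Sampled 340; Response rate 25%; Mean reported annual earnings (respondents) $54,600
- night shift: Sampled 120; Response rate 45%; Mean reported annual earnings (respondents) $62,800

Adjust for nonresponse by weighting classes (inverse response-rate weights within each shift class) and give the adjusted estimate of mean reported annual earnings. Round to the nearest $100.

Inverse-response-rate weighting restores each class to its sampled count, so class totals weight by n_sampled:
  day shift: 160 × 86,900 = 13,904,000
  evening shift: 340 × 54,600 = 18,564,000
  night shift: 120 × 62,800 = 7,536,000
Adjusted estimate = 40,004,000 / 620 = 64522.6 → $64,500.

$64,500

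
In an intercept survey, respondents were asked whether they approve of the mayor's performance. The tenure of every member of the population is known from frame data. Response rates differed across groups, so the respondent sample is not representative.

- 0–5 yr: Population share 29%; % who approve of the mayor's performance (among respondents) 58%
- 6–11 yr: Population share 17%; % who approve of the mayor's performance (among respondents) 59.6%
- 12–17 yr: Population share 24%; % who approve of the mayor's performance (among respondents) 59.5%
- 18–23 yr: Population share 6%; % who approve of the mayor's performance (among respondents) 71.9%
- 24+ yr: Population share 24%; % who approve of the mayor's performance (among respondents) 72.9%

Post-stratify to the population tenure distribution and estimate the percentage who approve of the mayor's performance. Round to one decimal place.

Reweight to the known tenure distribution:
  0–5 yr: 0.29 × 58 = 16.82
  6–11 yr: 0.17 × 59.6 = 10.132
  12–17 yr: 0.24 × 59.5 = 14.28
  18–23 yr: 0.06 × 71.9 = 4.314
  24+ yr: 0.24 × 72.9 = 17.496
Post-stratified estimate = 63.042 → 63.0%.

63.0%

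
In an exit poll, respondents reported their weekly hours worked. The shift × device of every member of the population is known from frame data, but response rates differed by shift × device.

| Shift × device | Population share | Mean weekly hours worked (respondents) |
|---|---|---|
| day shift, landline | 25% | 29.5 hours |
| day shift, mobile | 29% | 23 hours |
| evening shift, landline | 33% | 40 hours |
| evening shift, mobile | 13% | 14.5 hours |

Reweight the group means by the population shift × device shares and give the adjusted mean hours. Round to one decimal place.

Weight each group's respondent value by its population share:
  day shift, landline: 0.25 × 29.5 = 7.375
  day shift, mobile: 0.29 × 23 = 6.67
  evening shift, landline: 0.33 × 40 = 13.2
  evening shift, mobile: 0.13 × 14.5 = 1.885
Post-stratified estimate = 29.13 → 29.1.

29.1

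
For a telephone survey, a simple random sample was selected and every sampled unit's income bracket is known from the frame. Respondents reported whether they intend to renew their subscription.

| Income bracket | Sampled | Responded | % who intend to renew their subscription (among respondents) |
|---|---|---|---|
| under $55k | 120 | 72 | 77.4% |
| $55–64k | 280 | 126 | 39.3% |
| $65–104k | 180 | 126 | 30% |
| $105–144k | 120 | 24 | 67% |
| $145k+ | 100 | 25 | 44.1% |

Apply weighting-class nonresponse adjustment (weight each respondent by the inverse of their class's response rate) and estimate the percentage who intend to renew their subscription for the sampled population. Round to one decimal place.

Class response rates: under $55k 72/120 = 60%, $55–64k 126/280 = 45%, $65–104k 126/180 = 70%, $105–144k 24/120 = 20%, $145k+ 25/100 = 25%.
Inverse-response-rate weighting restores each class to its sampled count, so class totals weight by n_sampled:
  under $55k: 120 × 77.4 = 9288
  $55–64k: 280 × 39.3 = 11,004
  $65–104k: 180 × 30 = 5400
  $105–144k: 120 × 67 = 8040
  $145k+: 100 × 44.1 = 4410
Adjusted estimate = 38,142 / 800 = 47.6775 → 47.7%.

47.7%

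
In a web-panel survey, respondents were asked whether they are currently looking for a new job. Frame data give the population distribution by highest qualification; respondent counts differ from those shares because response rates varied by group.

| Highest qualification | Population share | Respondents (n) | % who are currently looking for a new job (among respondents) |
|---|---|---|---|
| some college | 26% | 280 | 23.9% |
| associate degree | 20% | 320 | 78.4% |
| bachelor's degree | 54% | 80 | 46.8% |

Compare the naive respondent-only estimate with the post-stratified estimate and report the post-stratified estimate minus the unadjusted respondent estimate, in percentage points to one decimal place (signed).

-5.1 percentage points

Without adjustment, the pooled respondent share is:
  (280/680)×23.9 + (320/680)×78.4 + (80/680)×46.8 = 52.2412%
Post-stratifying to population shares instead:
  0.26×23.9 + 0.2×78.4 + 0.54×46.8 = 47.166%
Difference = 47.166 − 52.2412 = -5.0752 pp.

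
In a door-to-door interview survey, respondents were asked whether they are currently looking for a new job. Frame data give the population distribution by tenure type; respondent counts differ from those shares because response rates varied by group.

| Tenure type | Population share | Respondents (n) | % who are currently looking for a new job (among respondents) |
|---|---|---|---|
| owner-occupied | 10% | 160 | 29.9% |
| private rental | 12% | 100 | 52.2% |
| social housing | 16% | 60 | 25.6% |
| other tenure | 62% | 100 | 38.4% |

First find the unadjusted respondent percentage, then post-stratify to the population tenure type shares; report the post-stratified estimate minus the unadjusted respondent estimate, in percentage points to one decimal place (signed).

+0.5 percentage points

Unadjusted (pooled respondent) estimate weights by respondent counts:
  (160/420)×29.9 + (100/420)×52.2 + (60/420)×25.6 + (100/420)×38.4 = 36.619%
Post-stratifying to population shares instead:
  0.1×29.9 + 0.12×52.2 + 0.16×25.6 + 0.62×38.4 = 37.158%
Difference = 37.158 − 36.619 = 0.539 pp.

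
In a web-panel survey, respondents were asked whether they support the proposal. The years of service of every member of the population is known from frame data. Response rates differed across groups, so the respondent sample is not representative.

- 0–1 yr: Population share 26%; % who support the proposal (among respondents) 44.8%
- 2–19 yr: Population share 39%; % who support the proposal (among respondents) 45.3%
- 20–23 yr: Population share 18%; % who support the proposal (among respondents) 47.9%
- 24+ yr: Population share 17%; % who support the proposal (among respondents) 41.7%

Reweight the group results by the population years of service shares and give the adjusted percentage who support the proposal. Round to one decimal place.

Weight each group's respondent value by its population share:
  0–1 yr: 0.26 × 44.8 = 11.648
  2–19 yr: 0.39 × 45.3 = 17.667
  20–23 yr: 0.18 × 47.9 = 8.622
  24+ yr: 0.17 × 41.7 = 7.089
Post-stratified estimate = 45.026 → 45.0%.

45.0%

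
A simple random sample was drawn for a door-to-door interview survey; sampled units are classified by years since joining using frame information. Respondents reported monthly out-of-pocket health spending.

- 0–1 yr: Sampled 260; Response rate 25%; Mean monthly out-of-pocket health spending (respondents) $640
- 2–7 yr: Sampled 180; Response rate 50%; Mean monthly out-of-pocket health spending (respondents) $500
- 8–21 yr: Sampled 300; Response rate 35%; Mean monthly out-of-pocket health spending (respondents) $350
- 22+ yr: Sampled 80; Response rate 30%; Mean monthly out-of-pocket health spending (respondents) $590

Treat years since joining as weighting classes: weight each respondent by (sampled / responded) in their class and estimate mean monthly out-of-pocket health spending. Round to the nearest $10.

$500

Weighting each respondent by the inverse class response rate inflates each class back to its sampled size, so the class weight is n_sampled:
  0–1 yr: 260 × 640 = 166,400
  2–7 yr: 180 × 500 = 90,000
  8–21 yr: 300 × 350 = 105,000
  22+ yr: 80 × 590 = 47,200
Adjusted estimate = 408,600 / 820 = 498.293 → $500.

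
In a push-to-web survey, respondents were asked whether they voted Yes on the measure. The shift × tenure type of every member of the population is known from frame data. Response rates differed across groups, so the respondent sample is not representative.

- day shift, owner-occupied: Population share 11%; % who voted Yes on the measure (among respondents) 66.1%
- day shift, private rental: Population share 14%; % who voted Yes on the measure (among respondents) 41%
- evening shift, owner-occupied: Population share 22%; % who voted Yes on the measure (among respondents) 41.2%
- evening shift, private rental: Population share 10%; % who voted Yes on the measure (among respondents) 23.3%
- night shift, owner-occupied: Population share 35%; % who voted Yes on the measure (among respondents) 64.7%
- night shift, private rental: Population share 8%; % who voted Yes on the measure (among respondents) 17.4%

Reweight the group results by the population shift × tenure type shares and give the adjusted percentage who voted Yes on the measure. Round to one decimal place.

48.4%

Reweight to the known shift × tenure type distribution:
  day shift, owner-occupied: 0.11 × 66.1 = 7.271
  day shift, private rental: 0.14 × 41 = 5.74
  evening shift, owner-occupied: 0.22 × 41.2 = 9.064
  evening shift, private rental: 0.1 × 23.3 = 2.33
  night shift, owner-occupied: 0.35 × 64.7 = 22.645
  night shift, private rental: 0.08 × 17.4 = 1.392
Post-stratified estimate = 48.442 → 48.4%.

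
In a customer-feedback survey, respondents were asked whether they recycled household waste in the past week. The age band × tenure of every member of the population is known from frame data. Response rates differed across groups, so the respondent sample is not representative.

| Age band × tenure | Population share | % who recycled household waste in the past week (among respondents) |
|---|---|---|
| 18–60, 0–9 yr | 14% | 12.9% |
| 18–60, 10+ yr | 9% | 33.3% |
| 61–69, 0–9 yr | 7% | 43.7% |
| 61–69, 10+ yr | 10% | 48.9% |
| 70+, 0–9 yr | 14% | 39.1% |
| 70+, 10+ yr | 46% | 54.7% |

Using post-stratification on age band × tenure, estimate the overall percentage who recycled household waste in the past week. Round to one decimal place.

Weight each group's respondent value by its population share:
  18–60, 0–9 yr: 0.14 × 12.9 = 1.806
  18–60, 10+ yr: 0.09 × 33.3 = 2.997
  61–69, 0–9 yr: 0.07 × 43.7 = 3.059
  61–69, 10+ yr: 0.1 × 48.9 = 4.89
  70+, 0–9 yr: 0.14 × 39.1 = 5.474
  70+, 10+ yr: 0.46 × 54.7 = 25.162
Post-stratified estimate = 43.388 → 43.4%.

43.4%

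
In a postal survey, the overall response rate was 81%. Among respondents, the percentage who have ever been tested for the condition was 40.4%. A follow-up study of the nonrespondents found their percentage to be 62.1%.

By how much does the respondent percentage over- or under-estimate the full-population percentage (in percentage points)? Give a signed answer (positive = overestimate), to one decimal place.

-4.1 percentage points

Nonresponse fraction = 1 − 0.81 = 0.19.
Bias = (nonresponse fraction) × (respondent percentage − nonrespondent percentage)
     = 0.19 × (40.4 − 62.1) = 0.19 × -21.7 = -4.123.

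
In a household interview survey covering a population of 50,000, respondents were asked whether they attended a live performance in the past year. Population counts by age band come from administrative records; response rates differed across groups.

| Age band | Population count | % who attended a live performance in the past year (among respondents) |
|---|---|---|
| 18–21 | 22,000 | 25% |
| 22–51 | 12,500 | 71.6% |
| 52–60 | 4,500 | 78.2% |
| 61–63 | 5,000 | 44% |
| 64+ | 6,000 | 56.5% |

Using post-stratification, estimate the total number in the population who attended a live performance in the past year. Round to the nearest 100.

23,600

Estimated count per cell = population count × respondent percentage:
  18–21: 22,000 × 25% = 5500
  22–51: 12,500 × 71.6% = 8950
  52–60: 4,500 × 78.2% = 3519
  61–63: 5,000 × 44% = 2200
  64+: 6,000 × 56.5% = 3390
Estimated total = 23,559 → 23,600.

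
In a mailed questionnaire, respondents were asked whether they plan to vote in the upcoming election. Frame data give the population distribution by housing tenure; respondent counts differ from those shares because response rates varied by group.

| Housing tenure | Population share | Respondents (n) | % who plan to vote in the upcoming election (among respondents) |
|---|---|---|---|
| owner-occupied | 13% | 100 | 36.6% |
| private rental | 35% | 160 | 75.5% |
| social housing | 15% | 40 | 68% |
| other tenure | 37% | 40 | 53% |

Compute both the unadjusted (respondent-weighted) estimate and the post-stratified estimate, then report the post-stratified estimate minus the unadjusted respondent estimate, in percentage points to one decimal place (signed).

Without adjustment, the pooled respondent share is:
  (100/340)×36.6 + (160/340)×75.5 + (40/340)×68 + (40/340)×53 = 60.5294%
Reweighting by population housing tenure shares:
  0.13×36.6 + 0.35×75.5 + 0.15×68 + 0.37×53 = 60.993%
Difference = 60.993 − 60.5294 = 0.4636 pp.

+0.5 percentage points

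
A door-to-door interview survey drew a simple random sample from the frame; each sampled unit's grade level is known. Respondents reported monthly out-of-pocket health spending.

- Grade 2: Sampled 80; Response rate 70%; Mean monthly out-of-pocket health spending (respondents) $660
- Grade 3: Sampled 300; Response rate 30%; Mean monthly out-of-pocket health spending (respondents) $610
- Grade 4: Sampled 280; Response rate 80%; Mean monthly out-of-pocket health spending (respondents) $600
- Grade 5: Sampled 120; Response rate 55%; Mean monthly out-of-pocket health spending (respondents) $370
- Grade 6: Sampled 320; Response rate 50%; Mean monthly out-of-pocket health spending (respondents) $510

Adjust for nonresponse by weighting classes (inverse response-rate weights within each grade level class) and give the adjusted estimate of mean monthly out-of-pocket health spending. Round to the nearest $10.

$560

Inverse-response-rate weighting restores each class to its sampled count, so class totals weight by n_sampled:
  Grade 2: 80 × 660 = 52,800
  Grade 3: 300 × 610 = 183,000
  Grade 4: 280 × 600 = 168,000
  Grade 5: 120 × 370 = 44,400
  Grade 6: 320 × 510 = 163,200
Adjusted estimate = 611,400 / 1,100 = 555.818 → $560.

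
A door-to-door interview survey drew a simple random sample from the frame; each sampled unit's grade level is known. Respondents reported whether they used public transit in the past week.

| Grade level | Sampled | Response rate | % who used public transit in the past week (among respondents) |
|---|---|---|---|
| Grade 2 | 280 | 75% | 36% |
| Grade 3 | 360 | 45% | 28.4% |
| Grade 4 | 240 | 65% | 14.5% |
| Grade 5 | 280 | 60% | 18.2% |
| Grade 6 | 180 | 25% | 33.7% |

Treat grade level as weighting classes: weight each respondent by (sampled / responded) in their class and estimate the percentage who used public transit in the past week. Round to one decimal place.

Each respondent's weight = sampled/responded in their class; summing within a class gives n_sampled, so:
  Grade 2: 280 × 36 = 10,080
  Grade 3: 360 × 28.4 = 10,224
  Grade 4: 240 × 14.5 = 3480
  Grade 5: 280 × 18.2 = 5096
  Grade 6: 180 × 33.7 = 6066
Adjusted estimate = 34,946 / 1,340 = 26.0791 → 26.1%.

26.1%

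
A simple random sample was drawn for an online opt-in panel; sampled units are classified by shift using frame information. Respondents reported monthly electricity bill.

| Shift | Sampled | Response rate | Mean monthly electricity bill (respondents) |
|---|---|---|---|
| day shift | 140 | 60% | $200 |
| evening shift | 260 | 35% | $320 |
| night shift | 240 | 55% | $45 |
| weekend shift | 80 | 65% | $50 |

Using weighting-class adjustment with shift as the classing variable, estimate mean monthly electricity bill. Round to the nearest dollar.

$175

With weight = n_sampled/n_responded per class, the weighted class total is n_sampled:
  day shift: 140 × 200 = 28,000
  evening shift: 260 × 320 = 83,200
  night shift: 240 × 45 = 10,800
  weekend shift: 80 × 50 = 4000
Adjusted estimate = 126,000 / 720 = 175 → $175.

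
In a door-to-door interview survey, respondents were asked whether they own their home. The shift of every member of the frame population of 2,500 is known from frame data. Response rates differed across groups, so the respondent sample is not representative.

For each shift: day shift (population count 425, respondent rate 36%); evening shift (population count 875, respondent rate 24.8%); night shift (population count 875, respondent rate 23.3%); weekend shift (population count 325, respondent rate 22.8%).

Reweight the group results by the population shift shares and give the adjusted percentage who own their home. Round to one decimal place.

25.9%

Weight each group's respondent value by its population share:
  day shift: (425/2,500) × 36 = 6.12
  evening shift: (875/2,500) × 24.8 = 8.68
  night shift: (875/2,500) × 23.3 = 8.155
  weekend shift: (325/2,500) × 22.8 = 2.964
Post-stratified estimate = 25.919 → 25.9%.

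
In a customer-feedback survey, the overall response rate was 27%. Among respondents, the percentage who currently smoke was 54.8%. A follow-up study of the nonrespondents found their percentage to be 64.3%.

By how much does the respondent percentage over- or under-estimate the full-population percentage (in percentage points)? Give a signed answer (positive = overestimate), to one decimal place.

Nonresponse fraction = 1 − 0.27 = 0.73.
Bias = (nonresponse fraction) × (respondent percentage − nonrespondent percentage)
     = 0.73 × (54.8 − 64.3) = 0.73 × -9.5 = -6.935.

-6.9 percentage points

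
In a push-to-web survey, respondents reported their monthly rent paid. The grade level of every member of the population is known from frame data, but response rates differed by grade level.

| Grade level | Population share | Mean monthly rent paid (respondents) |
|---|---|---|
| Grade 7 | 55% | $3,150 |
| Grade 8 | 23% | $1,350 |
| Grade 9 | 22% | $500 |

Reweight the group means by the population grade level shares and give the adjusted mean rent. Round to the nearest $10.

$2,150

Post-stratification weights by population share, not respondent share:
  Grade 7: 0.55 × 3150 = 1732.5
  Grade 8: 0.23 × 1350 = 310.5
  Grade 9: 0.22 × 500 = 110
Post-stratified estimate = 2153 → $2,150.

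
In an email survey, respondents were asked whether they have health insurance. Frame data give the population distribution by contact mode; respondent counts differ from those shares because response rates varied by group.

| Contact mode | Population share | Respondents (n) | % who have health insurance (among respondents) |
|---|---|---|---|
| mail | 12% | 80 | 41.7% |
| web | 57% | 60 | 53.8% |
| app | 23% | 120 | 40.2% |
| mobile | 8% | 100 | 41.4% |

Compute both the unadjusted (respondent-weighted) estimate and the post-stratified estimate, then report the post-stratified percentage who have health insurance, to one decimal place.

Unadjusted (pooled respondent) estimate weights by respondent counts:
  (80/360)×41.7 + (60/360)×53.8 + (120/360)×40.2 + (100/360)×41.4 = 43.1333%
Post-stratifying to population shares instead:
  0.12×41.7 + 0.57×53.8 + 0.23×40.2 + 0.08×41.4 = 48.228%

48.2%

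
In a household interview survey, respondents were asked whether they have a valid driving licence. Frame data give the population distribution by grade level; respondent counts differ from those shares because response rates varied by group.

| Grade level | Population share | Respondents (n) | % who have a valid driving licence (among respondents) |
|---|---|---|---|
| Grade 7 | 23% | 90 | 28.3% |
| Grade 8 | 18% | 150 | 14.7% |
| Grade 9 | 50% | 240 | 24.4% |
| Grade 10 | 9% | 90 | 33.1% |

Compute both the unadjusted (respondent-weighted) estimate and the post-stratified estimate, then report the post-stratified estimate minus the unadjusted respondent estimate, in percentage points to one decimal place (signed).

Naive respondent-only estimate (weights = respondent counts):
  (90/570)×28.3 + (150/570)×14.7 + (240/570)×24.4 + (90/570)×33.1 = 23.8368%
Reweighting by population grade level shares:
  0.23×28.3 + 0.18×14.7 + 0.5×24.4 + 0.09×33.1 = 24.334%
Difference = 24.334 − 23.8368 = 0.4972 pp.

+0.5 percentage points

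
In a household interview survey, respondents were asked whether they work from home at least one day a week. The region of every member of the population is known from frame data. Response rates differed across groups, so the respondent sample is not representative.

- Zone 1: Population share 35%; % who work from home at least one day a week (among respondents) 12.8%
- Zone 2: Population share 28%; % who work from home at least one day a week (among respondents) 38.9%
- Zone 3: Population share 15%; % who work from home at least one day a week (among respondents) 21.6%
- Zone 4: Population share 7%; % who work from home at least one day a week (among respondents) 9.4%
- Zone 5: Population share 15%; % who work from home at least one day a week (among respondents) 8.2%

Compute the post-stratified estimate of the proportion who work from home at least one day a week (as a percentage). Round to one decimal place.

Reweight to the known region distribution:
  Zone 1: 0.35 × 12.8 = 4.48
  Zone 2: 0.28 × 38.9 = 10.892
  Zone 3: 0.15 × 21.6 = 3.24
  Zone 4: 0.07 × 9.4 = 0.658
  Zone 5: 0.15 × 8.2 = 1.23
Post-stratified estimate = 20.5 → 20.5%.

20.5%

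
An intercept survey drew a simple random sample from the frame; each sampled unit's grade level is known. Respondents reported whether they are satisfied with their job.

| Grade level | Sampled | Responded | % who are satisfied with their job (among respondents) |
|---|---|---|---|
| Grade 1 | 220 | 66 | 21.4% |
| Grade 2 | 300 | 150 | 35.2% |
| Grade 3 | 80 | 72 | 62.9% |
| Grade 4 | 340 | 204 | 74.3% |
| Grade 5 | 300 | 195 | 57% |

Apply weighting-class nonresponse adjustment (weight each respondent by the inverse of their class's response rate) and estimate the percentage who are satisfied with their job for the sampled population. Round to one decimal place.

Response rates by class: Grade 1 66/220 = 30%, Grade 2 150/300 = 50%, Grade 3 72/80 = 90%, Grade 4 204/340 = 60%, Grade 5 195/300 = 65%.
Inverse-response-rate weighting restores each class to its sampled count, so class totals weight by n_sampled:
  Grade 1: 220 × 21.4 = 4708
  Grade 2: 300 × 35.2 = 10,560
  Grade 3: 80 × 62.9 = 5032
  Grade 4: 340 × 74.3 = 25,262
  Grade 5: 300 × 57 = 17,100
Adjusted estimate = 62,662 / 1,240 = 50.5339 → 50.5%.

50.5%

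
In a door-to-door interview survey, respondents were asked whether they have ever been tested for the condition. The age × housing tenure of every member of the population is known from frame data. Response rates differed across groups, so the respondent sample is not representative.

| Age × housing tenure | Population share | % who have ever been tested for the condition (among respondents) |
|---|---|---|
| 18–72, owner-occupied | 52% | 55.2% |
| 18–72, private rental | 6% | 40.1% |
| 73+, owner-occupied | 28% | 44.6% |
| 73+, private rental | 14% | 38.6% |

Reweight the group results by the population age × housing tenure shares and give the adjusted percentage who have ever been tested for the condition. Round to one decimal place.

Reweight to the known age × housing tenure distribution:
  18–72, owner-occupied: 0.52 × 55.2 = 28.704
  18–72, private rental: 0.06 × 40.1 = 2.406
  73+, owner-occupied: 0.28 × 44.6 = 12.488
  73+, private rental: 0.14 × 38.6 = 5.404
Post-stratified estimate = 49.002 → 49.0%.

49.0%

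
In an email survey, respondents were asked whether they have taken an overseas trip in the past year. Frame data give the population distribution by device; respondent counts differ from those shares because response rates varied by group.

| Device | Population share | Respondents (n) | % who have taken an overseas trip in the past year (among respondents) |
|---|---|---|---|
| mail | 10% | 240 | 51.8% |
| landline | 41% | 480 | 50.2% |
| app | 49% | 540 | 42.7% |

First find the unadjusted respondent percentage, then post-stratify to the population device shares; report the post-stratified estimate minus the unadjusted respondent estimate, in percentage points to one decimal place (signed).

Naive respondent-only estimate (weights = respondent counts):
  (240/1260)×51.8 + (480/1260)×50.2 + (540/1260)×42.7 = 47.2905%
Post-stratifying to population shares instead:
  0.1×51.8 + 0.41×50.2 + 0.49×42.7 = 46.685%
Difference = 46.685 − 47.2905 = -0.6055 pp.

-0.6 percentage points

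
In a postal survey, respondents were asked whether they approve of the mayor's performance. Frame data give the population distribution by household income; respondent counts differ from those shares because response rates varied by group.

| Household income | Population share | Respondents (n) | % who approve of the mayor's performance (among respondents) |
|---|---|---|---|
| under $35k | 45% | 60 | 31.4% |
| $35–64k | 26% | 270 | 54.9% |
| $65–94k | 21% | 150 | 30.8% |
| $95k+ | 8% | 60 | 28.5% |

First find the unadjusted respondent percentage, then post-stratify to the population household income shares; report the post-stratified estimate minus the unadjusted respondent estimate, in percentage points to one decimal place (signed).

Without adjustment, the pooled respondent share is:
  (60/540)×31.4 + (270/540)×54.9 + (150/540)×30.8 + (60/540)×28.5 = 42.6611%
Post-stratifying to population shares instead:
  0.45×31.4 + 0.26×54.9 + 0.21×30.8 + 0.08×28.5 = 37.152%
Difference = 37.152 − 42.6611 = -5.5091 pp.

-5.5 percentage points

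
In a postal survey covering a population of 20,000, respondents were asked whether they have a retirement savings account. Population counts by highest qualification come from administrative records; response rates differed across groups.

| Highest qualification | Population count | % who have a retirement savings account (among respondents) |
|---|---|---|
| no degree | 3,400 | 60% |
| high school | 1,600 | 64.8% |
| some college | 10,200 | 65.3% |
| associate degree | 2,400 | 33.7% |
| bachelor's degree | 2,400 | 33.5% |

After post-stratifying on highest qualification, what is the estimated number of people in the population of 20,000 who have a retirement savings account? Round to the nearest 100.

11,400

Apply each group's respondent rate to its population count:
  no degree: 3,400 × 60% = 2040
  high school: 1,600 × 64.8% = 1036.8
  some college: 10,200 × 65.3% = 6660.6
  associate degree: 2,400 × 33.7% = 808.8
  bachelor's degree: 2,400 × 33.5% = 804
Estimated total = 11350.2 → 11,400.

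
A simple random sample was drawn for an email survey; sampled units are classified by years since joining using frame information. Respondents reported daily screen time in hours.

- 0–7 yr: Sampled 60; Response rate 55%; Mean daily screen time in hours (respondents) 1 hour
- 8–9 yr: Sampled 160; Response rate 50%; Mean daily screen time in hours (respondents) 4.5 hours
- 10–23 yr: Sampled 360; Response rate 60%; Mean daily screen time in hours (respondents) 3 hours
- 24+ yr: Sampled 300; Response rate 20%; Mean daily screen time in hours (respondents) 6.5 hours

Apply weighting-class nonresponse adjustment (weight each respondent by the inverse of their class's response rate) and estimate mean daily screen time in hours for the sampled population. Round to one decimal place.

Inverse-response-rate weighting restores each class to its sampled count, so class totals weight by n_sampled:
  0–7 yr: 60 × 1 = 60
  8–9 yr: 160 × 4.5 = 720
  10–23 yr: 360 × 3 = 1080
  24+ yr: 300 × 6.5 = 1950
Adjusted estimate = 3810 / 880 = 4.32955 → 4.3.

4.3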